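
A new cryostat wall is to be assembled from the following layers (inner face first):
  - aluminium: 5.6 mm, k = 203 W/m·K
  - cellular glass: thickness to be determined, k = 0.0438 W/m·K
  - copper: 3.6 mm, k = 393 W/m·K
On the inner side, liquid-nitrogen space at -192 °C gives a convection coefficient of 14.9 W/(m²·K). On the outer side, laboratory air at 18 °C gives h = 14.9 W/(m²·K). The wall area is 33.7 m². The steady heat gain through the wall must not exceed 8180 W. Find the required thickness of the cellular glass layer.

Thermal resistances in series:
R_inner film = 1/(h_i·A) = 1/(14.9×33.7) = 0.001992 K/W
R_aluminium = L/(kA) = 0.0056/(203×33.7) = 8.186×10^-7 K/W
R_copper = L/(kA) = 0.0036/(393×33.7) = 2.718×10^-7 K/W
R_outer film = 1/(h_o·A) = 1/(14.9×33.7) = 0.001992 K/W
Sum of the known resistances R_other = 0.003984 K/W
Required total resistance R_tot = ΔT/Q_allow = 210/8180 = 0.02567 K/W
R_cellular glass = R_tot − R_other = 0.02169 K/W
L = R·k·A = 0.02169×0.0438×33.7

L ≈ 32 mm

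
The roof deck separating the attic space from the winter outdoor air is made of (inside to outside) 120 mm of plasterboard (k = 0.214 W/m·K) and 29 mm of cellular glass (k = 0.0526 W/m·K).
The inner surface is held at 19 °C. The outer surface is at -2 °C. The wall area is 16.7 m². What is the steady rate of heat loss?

Using the resistance-network approach (series):
R_plasterboard = L/(kA) = 0.12/(0.214×16.7) = 0.03358 K/W
R_cellular glass = L/(kA) = 0.029/(0.0526×16.7) = 0.03301 K/W
R_total = 0.06659 K/W
Q = ΔT / R_total = 21 / 0.06659

Q ≈ 315 W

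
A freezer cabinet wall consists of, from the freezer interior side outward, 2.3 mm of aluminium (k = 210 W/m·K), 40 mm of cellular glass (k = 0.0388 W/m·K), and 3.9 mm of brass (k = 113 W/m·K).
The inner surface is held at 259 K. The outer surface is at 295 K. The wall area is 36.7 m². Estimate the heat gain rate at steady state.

Treating each layer as a thermal resistance in series:
R_aluminium = L/(kA) = 0.0023/(210×36.7) = 2.984×10^-7 K/W
R_cellular glass = L/(kA) = 0.04/(0.0388×36.7) = 0.02809 K/W
R_brass = L/(kA) = 0.0039/(113×36.7) = 9.404×10^-7 K/W
R_total = 0.02809 K/W
Q = ΔT / R_total = 36 / 0.02809

Q ≈ 1280 W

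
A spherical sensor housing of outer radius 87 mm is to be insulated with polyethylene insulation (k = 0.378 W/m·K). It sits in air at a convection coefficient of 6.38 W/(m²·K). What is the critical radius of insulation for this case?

r_cr ≈ 118 mm

For a sphere r_cr = 2k/h = 2×0.378/6.38
r_cr = 118 mm; since the bare radius (87 mm) is below r_cr, adding a thin layer of insulation will *increase* heat loss.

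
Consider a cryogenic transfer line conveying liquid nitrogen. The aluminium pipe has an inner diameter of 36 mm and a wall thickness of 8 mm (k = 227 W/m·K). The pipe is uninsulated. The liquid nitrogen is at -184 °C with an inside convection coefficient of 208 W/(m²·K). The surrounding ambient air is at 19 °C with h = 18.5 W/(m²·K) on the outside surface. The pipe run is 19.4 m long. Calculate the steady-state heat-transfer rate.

Radial resistances (cylindrical: R_cond = ln(r_o/r_i)/(2πkL), R_conv = 1/(h·2πrL)):
R_inner film = 1/(h_i·2πr₁L) = 1/(208×2π×0.018×19.4) = 0.002191 K/W
R_aluminium pipe wall = ln(26/18)/(2π×227×19.4) = 1.329×10^-5 K/W
R_outer film = 1/(h_o·2πr_oL) = 1/(18.5×2π×0.026×19.4) = 0.01706 K/W
R_total = 0.01926 K/W
Q = ΔT/R_total = 203/0.01926

Q ≈ 10500 W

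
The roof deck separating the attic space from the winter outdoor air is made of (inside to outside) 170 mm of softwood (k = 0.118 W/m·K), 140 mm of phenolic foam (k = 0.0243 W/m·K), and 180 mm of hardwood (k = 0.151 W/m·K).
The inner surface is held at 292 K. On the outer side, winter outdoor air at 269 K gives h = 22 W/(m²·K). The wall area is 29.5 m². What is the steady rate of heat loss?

Q ≈ 80.4 W

Model the wall as resistances in series:
R_softwood = L/(kA) = 0.17/(0.118×29.5) = 0.04884 K/W
R_phenolic foam = L/(kA) = 0.14/(0.0243×29.5) = 0.1953 K/W
R_hardwood = L/(kA) = 0.18/(0.151×29.5) = 0.04041 K/W
R_outer film = 1/(h_o·A) = 1/(22×29.5) = 0.001541 K/W
R_total = 0.2861 K/W
Q = ΔT / R_total = 23 / 0.2861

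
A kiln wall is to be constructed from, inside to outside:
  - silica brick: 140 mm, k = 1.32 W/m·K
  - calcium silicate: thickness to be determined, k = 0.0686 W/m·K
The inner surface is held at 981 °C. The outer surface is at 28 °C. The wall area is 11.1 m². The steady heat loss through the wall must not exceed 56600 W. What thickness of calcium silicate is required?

L ≈ 5.55 mm

Series thermal resistances:
R_silica brick = L/(kA) = 0.14/(1.32×11.1) = 0.009555 K/W
Sum of the known resistances R_other = 0.009555 K/W
Required total resistance R_tot = ΔT/Q_allow = 953/56600 = 0.01684 K/W
R_calcium silicate = R_tot − R_other = 0.007282 K/W
L = R·k·A = 0.007282×0.0686×11.1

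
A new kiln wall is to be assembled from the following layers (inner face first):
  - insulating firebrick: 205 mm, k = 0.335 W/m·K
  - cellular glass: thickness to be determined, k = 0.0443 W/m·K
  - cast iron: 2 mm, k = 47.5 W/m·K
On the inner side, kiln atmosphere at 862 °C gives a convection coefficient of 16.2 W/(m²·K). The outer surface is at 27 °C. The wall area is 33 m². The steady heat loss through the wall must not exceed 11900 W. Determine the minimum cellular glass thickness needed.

Using the resistance-network approach (series):
R_inner film = 1/(h_i·A) = 1/(16.2×33) = 0.001871 K/W
R_insulating firebrick = L/(kA) = 0.205/(0.335×33) = 0.01854 K/W
R_cast iron = L/(kA) = 0.002/(47.5×33) = 1.276×10^-6 K/W
Sum of the known resistances R_other = 0.02042 K/W
Required total resistance R_tot = ΔT/Q_allow = 835/11900 = 0.07017 K/W
R_cellular glass = R_tot − R_other = 0.04975 K/W
L = R·k·A = 0.04975×0.0443×33

L ≈ 72.7 mm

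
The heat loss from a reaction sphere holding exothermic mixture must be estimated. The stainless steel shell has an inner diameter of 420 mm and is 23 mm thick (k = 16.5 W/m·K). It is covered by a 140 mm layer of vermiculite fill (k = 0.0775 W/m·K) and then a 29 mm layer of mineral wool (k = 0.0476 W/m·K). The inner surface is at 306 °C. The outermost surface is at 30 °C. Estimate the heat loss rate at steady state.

Q ≈ 139 W

Radial (spherical) resistances in series:
R_stainless steel shell = (1/0.21 − 1/0.233)/(4π×16.5) = 0.002267 K/W
R_vermiculite fill = (1/0.233 − 1/0.373)/(4π×0.0775) = 1.654 K/W
R_mineral wool = (1/0.373 − 1/0.402)/(4π×0.0476) = 0.3233 K/W
R_total = 1.98 K/W
Q = ΔT/R_total = 276/1.98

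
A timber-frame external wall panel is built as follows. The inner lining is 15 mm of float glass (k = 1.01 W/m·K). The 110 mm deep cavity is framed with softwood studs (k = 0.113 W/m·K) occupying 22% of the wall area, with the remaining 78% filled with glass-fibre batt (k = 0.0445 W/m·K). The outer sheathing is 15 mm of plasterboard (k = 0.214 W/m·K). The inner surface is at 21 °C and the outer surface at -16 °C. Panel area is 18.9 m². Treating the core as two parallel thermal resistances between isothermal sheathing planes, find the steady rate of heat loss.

Sheathing layers in series; stud and cavity paths in parallel between them.
R_inner = 0.015/(1.01×18.9) = 7.858×10^-4 K/W
R_stud  = 0.11/(0.113×0.22×18.9) = 0.2341 K/W
R_cav   = 0.11/(0.0445×0.78×18.9) = 0.1677 K/W
1/R_core = 1/R_stud + 1/R_cav → R_core = 0.0977 K/W
R_outer = 0.015/(0.214×18.9) = 0.003709 K/W
R_total = 0.1022 K/W
Q = ΔT/R_total = 37/0.1022

Q ≈ 362 W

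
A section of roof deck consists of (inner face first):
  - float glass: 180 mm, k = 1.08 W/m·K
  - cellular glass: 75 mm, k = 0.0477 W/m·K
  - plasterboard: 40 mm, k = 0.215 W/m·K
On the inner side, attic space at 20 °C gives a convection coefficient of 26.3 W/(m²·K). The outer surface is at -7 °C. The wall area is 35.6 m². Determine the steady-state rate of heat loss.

Q ≈ 490 W

Series thermal resistances:
R_inner film = 1/(h_i·A) = 1/(26.3×35.6) = 0.001068 K/W
R_float glass = L/(kA) = 0.18/(1.08×35.6) = 0.004682 K/W
R_cellular glass = L/(kA) = 0.075/(0.0477×35.6) = 0.04417 K/W
R_plasterboard = L/(kA) = 0.04/(0.215×35.6) = 0.005226 K/W
R_total = 0.05514 K/W
Q = ΔT / R_total = 27 / 0.05514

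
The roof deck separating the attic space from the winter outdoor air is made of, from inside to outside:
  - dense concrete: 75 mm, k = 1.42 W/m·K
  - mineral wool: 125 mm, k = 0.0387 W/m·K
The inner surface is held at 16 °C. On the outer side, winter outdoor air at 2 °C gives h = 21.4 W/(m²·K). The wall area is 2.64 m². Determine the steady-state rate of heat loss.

Treating each layer as a thermal resistance in series:
R_dense concrete = L/(kA) = 0.075/(1.42×2.64) = 0.02001 K/W
R_mineral wool = L/(kA) = 0.125/(0.0387×2.64) = 1.223 K/W
R_outer film = 1/(h_o·A) = 1/(21.4×2.64) = 0.0177 K/W
R_total = 1.261 K/W
Q = ΔT / R_total = 14 / 1.261

Q ≈ 11.1 W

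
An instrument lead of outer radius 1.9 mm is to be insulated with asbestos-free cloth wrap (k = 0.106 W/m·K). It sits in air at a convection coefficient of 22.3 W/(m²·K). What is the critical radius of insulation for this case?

r_cr ≈ 4.75 mm

For a cylinder r_cr = k/h = 0.106/22.3
r_cr = 4.75 mm; since the bare radius (1.9 mm) is below r_cr, adding a thin layer of insulation will *increase* heat loss.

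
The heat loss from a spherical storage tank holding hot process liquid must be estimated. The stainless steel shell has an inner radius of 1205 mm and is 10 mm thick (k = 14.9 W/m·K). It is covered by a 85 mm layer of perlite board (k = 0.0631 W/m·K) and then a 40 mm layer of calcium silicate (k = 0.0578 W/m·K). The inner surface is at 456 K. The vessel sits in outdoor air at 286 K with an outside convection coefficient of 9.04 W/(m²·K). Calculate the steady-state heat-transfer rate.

For a spherical shell R = (1/r₁ − 1/r₂)/(4πk); film R = 1/(h·4πr²). In series:
R_stainless steel shell = (1/1.205 − 1/1.215)/(4π×14.9) = 3.648×10^-5 K/W
R_perlite board = (1/1.215 − 1/1.3)/(4π×0.0631) = 0.06787 K/W
R_calcium silicate = (1/1.3 − 1/1.34)/(4π×0.0578) = 0.03161 K/W
R_outer film = 1/(h·4πr_o²) = 1/(9.04×4π×1.34²) = 0.004902 K/W
R_total = 0.1044 K/W
Q = ΔT/R_total = 170/0.1044

Q ≈ 1630 W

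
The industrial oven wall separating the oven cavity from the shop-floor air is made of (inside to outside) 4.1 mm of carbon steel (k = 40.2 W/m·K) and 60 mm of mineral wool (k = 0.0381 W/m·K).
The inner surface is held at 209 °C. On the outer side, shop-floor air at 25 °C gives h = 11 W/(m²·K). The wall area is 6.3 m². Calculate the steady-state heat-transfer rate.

Thermal resistances in series:
R_carbon steel = L/(kA) = 0.0041/(40.2×6.3) = 1.619×10^-5 K/W
R_mineral wool = L/(kA) = 0.06/(0.0381×6.3) = 0.25 K/W
R_outer film = 1/(h_o·A) = 1/(11×6.3) = 0.01443 K/W
R_total = 0.2644 K/W
Q = ΔT / R_total = 184 / 0.2644

Q ≈ 696 W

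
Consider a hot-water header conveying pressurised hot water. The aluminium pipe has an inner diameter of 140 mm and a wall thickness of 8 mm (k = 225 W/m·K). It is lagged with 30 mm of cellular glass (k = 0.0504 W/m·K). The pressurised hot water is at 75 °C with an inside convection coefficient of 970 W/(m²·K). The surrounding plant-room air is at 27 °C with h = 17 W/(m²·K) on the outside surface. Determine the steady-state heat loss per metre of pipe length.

Radial resistances (cylindrical: R_cond = ln(r_o/r_i)/(2πkL), R_conv = 1/(h·2πrL)):
R_inner film = 1/(h_i·2πr₁L) = 1/(970×2π×0.07×1) = 0.002344 K/W
R_aluminium pipe wall = ln(78/70)/(2π×225×1) = 7.655×10^-5 K/W
R_cellular glass = ln(108/78)/(2π×0.0504×1) = 1.028 K/W
R_outer film = 1/(h_o·2πr_oL) = 1/(17×2π×0.108×1) = 0.08669 K/W
R_total = 1.117 K/W
Q = ΔT/R_total = 48/1.117

q′ ≈ 43 W/m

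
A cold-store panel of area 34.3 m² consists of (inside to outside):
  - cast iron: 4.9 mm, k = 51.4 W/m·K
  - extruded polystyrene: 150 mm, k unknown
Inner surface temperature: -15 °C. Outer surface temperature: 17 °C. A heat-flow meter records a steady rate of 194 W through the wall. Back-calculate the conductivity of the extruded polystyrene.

k ≈ 0.0265 W/(m·K)

Using the resistance-network approach (series):
R_cast iron = L/(kA) = 0.0049/(51.4×34.3) = 2.779×10^-6 K/W
Sum of known resistances R_other = 2.779×10^-6 K/W
Total R = ΔT/Q = 32/194 = 0.1649 K/W
R_extruded polystyrene = R_total − R_other = 0.1649 K/W
k = L/(R·A) = 0.15/(0.1649×34.3)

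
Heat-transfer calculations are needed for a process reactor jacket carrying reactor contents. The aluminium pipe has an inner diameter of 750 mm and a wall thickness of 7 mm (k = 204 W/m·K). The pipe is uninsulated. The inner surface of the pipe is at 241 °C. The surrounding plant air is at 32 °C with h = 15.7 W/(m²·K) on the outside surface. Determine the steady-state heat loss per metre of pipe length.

q′ ≈ 7870 W/m

Treating each annulus and film as a series resistance:
R_aluminium pipe wall = ln(382/375)/(2π×204×1) = 1.443×10^-5 K/W
R_outer film = 1/(h_o·2πr_oL) = 1/(15.7×2π×0.382×1) = 0.02654 K/W
R_total = 0.02655 K/W
Q = ΔT/R_total = 209/0.02655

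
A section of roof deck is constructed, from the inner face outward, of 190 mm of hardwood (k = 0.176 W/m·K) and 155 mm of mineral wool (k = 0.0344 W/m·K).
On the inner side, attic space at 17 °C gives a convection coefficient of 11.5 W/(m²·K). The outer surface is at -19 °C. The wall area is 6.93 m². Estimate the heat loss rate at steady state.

Q ≈ 44 W

Using the resistance-network approach (series):
R_inner film = 1/(h_i·A) = 1/(11.5×6.93) = 0.01255 K/W
R_hardwood = L/(kA) = 0.19/(0.176×6.93) = 0.1558 K/W
R_mineral wool = L/(kA) = 0.155/(0.0344×6.93) = 0.6502 K/W
R_total = 0.8185 K/W
Q = ΔT / R_total = 36 / 0.8185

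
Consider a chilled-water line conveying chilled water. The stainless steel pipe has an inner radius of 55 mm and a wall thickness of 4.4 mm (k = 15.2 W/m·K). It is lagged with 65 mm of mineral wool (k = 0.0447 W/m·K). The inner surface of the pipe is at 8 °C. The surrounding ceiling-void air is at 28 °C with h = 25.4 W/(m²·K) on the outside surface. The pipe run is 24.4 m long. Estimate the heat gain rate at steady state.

Q ≈ 182 W

Per-layer cylindrical resistances, series-summed:
R_stainless steel pipe wall = ln(59.4/55)/(2π×15.2×24.4) = 3.303×10^-5 K/W
R_mineral wool = ln(124.4/59.4)/(2π×0.0447×24.4) = 0.1079 K/W
R_outer film = 1/(h_o·2πr_oL) = 1/(25.4×2π×0.1244×24.4) = 0.002064 K/W
R_total = 0.11 K/W
Q = ΔT/R_total = 20/0.11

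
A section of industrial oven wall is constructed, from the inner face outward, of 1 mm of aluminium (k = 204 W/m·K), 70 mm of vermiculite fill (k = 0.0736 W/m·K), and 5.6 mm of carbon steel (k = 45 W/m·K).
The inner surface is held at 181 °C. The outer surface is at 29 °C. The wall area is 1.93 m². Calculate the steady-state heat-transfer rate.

Q ≈ 308 W

Treating each layer as a thermal resistance in series:
R_aluminium = L/(kA) = 0.001/(204×1.93) = 2.54×10^-6 K/W
R_vermiculite fill = L/(kA) = 0.07/(0.0736×1.93) = 0.4928 K/W
R_carbon steel = L/(kA) = 0.0056/(45×1.93) = 6.448×10^-5 K/W
R_total = 0.4929 K/W
Q = ΔT / R_total = 152 / 0.4929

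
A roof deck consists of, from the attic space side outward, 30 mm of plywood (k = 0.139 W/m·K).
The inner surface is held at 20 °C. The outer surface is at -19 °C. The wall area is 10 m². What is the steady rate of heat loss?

Using the resistance-network approach (series):
R_plywood = L/(kA) = 0.03/(0.139×10) = 0.02158 K/W
R_total = 0.02158 K/W
Q = ΔT / R_total = 39 / 0.02158

Q ≈ 1810 W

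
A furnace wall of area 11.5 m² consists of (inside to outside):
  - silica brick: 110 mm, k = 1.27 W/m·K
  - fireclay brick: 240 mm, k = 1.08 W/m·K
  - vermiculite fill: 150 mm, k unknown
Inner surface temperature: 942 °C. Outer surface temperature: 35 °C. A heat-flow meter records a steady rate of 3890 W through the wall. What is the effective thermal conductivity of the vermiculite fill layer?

Thermal resistances in series:
R_silica brick = L/(kA) = 0.11/(1.27×11.5) = 0.007532 K/W
R_fireclay brick = L/(kA) = 0.24/(1.08×11.5) = 0.01932 K/W
Sum of known resistances R_other = 0.02686 K/W
Total R = ΔT/Q = 907/3890 = 0.2332 K/W
R_vermiculite fill = R_total − R_other = 0.2063 K/W
k = L/(R·A) = 0.15/(0.2063×11.5)

k ≈ 0.0632 W/(m·K)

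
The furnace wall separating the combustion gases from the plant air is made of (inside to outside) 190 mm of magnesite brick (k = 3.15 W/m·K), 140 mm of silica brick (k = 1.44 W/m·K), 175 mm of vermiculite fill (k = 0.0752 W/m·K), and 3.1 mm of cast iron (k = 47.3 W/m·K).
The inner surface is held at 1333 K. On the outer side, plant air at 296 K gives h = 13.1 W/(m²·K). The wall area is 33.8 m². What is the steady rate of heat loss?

Q ≈ 13700 W

Thermal resistances in series:
R_magnesite brick = L/(kA) = 0.19/(3.15×33.8) = 0.001785 K/W
R_silica brick = L/(kA) = 0.14/(1.44×33.8) = 0.002876 K/W
R_vermiculite fill = L/(kA) = 0.175/(0.0752×33.8) = 0.06885 K/W
R_cast iron = L/(kA) = 0.0031/(47.3×33.8) = 1.939×10^-6 K/W
R_outer film = 1/(h_o·A) = 1/(13.1×33.8) = 0.002258 K/W
R_total = 0.07577 K/W
Q = ΔT / R_total = 1037 / 0.07577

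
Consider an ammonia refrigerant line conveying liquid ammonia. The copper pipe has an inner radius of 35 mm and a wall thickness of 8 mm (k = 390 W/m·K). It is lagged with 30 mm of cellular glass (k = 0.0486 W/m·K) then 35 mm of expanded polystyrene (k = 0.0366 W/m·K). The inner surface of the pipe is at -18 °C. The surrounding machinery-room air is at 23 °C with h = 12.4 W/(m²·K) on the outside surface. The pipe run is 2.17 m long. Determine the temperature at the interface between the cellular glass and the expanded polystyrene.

T ≈ 1.99 °C

Treating each annulus and film as a series resistance:
R_copper pipe wall = ln(43/35)/(2π×390×2.17) = 3.871×10^-5 K/W
R_cellular glass = ln(73/43)/(2π×0.0486×2.17) = 0.7987 K/W
R_expanded polystyrene = ln(108/73)/(2π×0.0366×2.17) = 0.7849 K/W
R_outer film = 1/(h_o·2πr_oL) = 1/(12.4×2π×0.108×2.17) = 0.05477 K/W
R_total = 1.638 K/W
Q = ΔT/R_total = 41/1.638
Q = 25 W
T_interface = T_inner + Q·ΣR(inner→interface) = -18 + 25×0.7988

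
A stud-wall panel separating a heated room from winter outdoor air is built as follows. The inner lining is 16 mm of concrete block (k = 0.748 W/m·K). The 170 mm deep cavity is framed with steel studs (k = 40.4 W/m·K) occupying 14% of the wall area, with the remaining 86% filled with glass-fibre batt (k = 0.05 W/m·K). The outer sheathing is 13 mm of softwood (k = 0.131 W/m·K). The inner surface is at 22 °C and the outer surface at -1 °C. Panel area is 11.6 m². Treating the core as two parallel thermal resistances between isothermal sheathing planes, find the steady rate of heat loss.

Sheathing layers in series; stud and cavity paths in parallel between them.
R_inner = 0.016/(0.748×11.6) = 0.001844 K/W
R_stud  = 0.17/(40.4×0.14×11.6) = 0.002591 K/W
R_cav   = 0.17/(0.05×0.86×11.6) = 0.3408 K/W
1/R_core = 1/R_stud + 1/R_cav → R_core = 0.002572 K/W
R_outer = 0.013/(0.131×11.6) = 0.008555 K/W
R_total = 0.01297 K/W
Q = ΔT/R_total = 23/0.01297

Q ≈ 1770 W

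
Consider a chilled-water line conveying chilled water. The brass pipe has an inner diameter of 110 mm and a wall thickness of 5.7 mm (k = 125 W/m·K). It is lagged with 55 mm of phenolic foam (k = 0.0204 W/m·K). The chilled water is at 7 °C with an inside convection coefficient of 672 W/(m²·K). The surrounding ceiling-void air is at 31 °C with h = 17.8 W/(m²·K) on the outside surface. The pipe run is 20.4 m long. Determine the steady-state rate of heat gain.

Per-layer cylindrical resistances, series-summed:
R_inner film = 1/(h_i·2πr₁L) = 1/(672×2π×0.055×20.4) = 2.111×10^-4 K/W
R_brass pipe wall = ln(60.7/55)/(2π×125×20.4) = 6.155×10^-6 K/W
R_phenolic foam = ln(115.7/60.7)/(2π×0.0204×20.4) = 0.2467 K/W
R_outer film = 1/(h_o·2πr_oL) = 1/(17.8×2π×0.1157×20.4) = 0.003788 K/W
R_total = 0.2507 K/W
Q = ΔT/R_total = 24/0.2507

Q ≈ 95.7 W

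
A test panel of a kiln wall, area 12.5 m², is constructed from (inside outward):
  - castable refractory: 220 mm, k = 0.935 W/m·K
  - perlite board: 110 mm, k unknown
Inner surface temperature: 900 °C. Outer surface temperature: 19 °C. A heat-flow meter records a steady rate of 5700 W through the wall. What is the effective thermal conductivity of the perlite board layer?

k ≈ 0.0648 W/(m·K)

Series thermal resistances:
R_castable refractory = L/(kA) = 0.22/(0.935×12.5) = 0.01882 K/W
Sum of known resistances R_other = 0.01882 K/W
Total R = ΔT/Q = 881/5700 = 0.1546 K/W
R_perlite board = R_total − R_other = 0.1357 K/W
k = L/(R·A) = 0.11/(0.1357×12.5)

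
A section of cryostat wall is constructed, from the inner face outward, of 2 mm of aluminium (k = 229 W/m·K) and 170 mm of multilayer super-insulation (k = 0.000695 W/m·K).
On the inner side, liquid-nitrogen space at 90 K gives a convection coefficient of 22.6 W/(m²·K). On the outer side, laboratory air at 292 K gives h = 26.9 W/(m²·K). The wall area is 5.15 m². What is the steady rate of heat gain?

Q ≈ 4.25 W

Model the wall as resistances in series:
R_inner film = 1/(h_i·A) = 1/(22.6×5.15) = 0.008592 K/W
R_aluminium = L/(kA) = 0.002/(229×5.15) = 1.696×10^-6 K/W
R_multilayer super-insulation = L/(kA) = 0.17/(0.000695×5.15) = 47.5 K/W
R_outer film = 1/(h_o·A) = 1/(26.9×5.15) = 0.007218 K/W
R_total = 47.51 K/W
Q = ΔT / R_total = 202 / 47.51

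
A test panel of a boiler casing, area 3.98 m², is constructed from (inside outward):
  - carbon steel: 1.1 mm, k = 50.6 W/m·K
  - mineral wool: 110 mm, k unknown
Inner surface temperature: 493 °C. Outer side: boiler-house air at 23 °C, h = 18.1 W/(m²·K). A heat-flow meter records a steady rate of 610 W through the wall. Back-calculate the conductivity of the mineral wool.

k ≈ 0.0365 W/(m·K)

Model the wall as resistances in series:
R_carbon steel = L/(kA) = 0.0011/(50.6×3.98) = 5.462×10^-6 K/W
R_outer film = 1/(h_o·A) = 1/(18.1×3.98) = 0.01388 K/W
Sum of known resistances R_other = 0.01389 K/W
Total R = ΔT/Q = 470/610 = 0.7705 K/W
R_mineral wool = R_total − R_other = 0.7566 K/W
k = L/(R·A) = 0.11/(0.7566×3.98)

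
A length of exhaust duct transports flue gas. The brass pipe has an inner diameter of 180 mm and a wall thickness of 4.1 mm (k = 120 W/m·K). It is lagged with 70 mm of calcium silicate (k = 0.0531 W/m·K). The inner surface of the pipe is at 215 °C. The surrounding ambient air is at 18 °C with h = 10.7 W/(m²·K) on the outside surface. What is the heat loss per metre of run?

q′ ≈ 112 W/m

Per-layer cylindrical resistances, series-summed:
R_brass pipe wall = ln(94.1/90)/(2π×120×1) = 5.908×10^-5 K/W
R_calcium silicate = ln(164.1/94.1)/(2π×0.0531×1) = 1.667 K/W
R_outer film = 1/(h_o·2πr_oL) = 1/(10.7×2π×0.1641×1) = 0.09064 K/W
R_total = 1.758 K/W
Q = ΔT/R_total = 197/1.758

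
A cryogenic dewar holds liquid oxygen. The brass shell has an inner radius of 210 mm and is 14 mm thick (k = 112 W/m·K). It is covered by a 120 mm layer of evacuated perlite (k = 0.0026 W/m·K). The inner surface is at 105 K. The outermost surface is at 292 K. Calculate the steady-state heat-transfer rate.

For a spherical shell R = (1/r₁ − 1/r₂)/(4πk); film R = 1/(h·4πr²). In series:
R_brass shell = (1/0.21 − 1/0.224)/(4π×112) = 2.115×10^-4 K/W
R_evacuated perlite = (1/0.224 − 1/0.344)/(4π×0.0026) = 47.66 K/W
R_total = 47.66 K/W
Q = ΔT/R_total = 187/47.66

Q ≈ 3.92 W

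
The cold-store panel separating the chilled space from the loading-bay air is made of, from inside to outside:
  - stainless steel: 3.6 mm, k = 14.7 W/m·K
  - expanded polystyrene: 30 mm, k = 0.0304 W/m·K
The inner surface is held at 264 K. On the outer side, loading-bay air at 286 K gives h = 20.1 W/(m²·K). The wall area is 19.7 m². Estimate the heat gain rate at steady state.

Thermal resistances in series:
R_stainless steel = L/(kA) = 0.0036/(14.7×19.7) = 1.243×10^-5 K/W
R_expanded polystyrene = L/(kA) = 0.03/(0.0304×19.7) = 0.05009 K/W
R_outer film = 1/(h_o·A) = 1/(20.1×19.7) = 0.002525 K/W
R_total = 0.05263 K/W
Q = ΔT / R_total = 22 / 0.05263

Q ≈ 418 W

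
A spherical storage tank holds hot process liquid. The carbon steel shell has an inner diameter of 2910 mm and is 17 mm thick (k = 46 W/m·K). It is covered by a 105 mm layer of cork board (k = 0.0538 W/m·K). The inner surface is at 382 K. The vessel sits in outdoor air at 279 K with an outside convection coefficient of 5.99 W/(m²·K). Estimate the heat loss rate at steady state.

Spherical conduction: R = (1/r_in − 1/r_out)/(4πk) per layer; series-sum.
R_carbon steel shell = (1/1.455 − 1/1.472)/(4π×46) = 1.373×10^-5 K/W
R_cork board = (1/1.472 − 1/1.577)/(4π×0.0538) = 0.0669 K/W
R_outer film = 1/(h·4πr_o²) = 1/(5.99×4π×1.577²) = 0.005342 K/W
R_total = 0.07226 K/W
Q = ΔT/R_total = 103/0.07226

Q ≈ 1430 W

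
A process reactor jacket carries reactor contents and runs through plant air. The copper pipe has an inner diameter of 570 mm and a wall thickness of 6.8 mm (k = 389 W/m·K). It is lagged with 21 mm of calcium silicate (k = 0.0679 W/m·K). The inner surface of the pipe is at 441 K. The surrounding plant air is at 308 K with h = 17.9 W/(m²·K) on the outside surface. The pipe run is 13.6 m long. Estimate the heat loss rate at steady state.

Treating each annulus and film as a series resistance:
R_copper pipe wall = ln(291.8/285)/(2π×389×13.6) = 7.094×10^-7 K/W
R_calcium silicate = ln(312.8/291.8)/(2π×0.0679×13.6) = 0.01198 K/W
R_outer film = 1/(h_o·2πr_oL) = 1/(17.9×2π×0.3128×13.6) = 0.00209 K/W
R_total = 0.01407 K/W
Q = ΔT/R_total = 133/0.01407

Q ≈ 9450 W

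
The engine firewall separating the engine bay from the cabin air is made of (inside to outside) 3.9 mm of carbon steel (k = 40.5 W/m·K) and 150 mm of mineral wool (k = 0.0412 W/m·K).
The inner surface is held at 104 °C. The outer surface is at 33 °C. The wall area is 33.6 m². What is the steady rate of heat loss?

Q ≈ 655 W

Series thermal resistances:
R_carbon steel = L/(kA) = 0.0039/(40.5×33.6) = 2.866×10^-6 K/W
R_mineral wool = L/(kA) = 0.15/(0.0412×33.6) = 0.1084 K/W
R_total = 0.1084 K/W
Q = ΔT / R_total = 71 / 0.1084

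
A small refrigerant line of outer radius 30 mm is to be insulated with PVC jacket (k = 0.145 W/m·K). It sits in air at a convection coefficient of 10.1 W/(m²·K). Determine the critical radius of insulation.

For a cylinder r_cr = k/h = 0.145/10.1
r_cr = 14.4 mm; since the bare radius (30 mm) is above r_cr, any added insulation will reduce heat loss.

r_cr ≈ 14.4 mm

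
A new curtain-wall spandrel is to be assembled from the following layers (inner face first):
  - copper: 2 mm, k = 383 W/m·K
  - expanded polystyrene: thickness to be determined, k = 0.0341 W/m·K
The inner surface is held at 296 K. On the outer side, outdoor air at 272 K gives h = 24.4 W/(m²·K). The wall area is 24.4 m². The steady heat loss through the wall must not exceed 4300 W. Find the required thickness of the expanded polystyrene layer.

Using the resistance-network approach (series):
R_copper = L/(kA) = 0.002/(383×24.4) = 2.14×10^-7 K/W
R_outer film = 1/(h_o·A) = 1/(24.4×24.4) = 0.00168 K/W
Sum of the known resistances R_other = 0.00168 K/W
Required total resistance R_tot = ΔT/Q_allow = 24/4300 = 0.005581 K/W
R_expanded polystyrene = R_tot − R_other = 0.003902 K/W
L = R·k·A = 0.003902×0.0341×24.4

L ≈ 3.25 mm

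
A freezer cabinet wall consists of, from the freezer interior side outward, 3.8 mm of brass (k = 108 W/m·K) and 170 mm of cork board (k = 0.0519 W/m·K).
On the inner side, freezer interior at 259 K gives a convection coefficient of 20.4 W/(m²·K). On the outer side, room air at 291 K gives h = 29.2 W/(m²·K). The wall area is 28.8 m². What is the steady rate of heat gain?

Q ≈ 274 W

Series thermal resistances:
R_inner film = 1/(h_i·A) = 1/(20.4×28.8) = 0.001702 K/W
R_brass = L/(kA) = 0.0038/(108×28.8) = 1.222×10^-6 K/W
R_cork board = L/(kA) = 0.17/(0.0519×28.8) = 0.1137 K/W
R_outer film = 1/(h_o·A) = 1/(29.2×28.8) = 0.001189 K/W
R_total = 0.1166 K/W
Q = ΔT / R_total = 32 / 0.1166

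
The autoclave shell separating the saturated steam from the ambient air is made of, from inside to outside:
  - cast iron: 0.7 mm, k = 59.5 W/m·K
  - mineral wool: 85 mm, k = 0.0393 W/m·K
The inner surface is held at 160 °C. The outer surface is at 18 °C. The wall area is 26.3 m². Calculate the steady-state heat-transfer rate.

Model the wall as resistances in series:
R_cast iron = L/(kA) = 0.0007/(59.5×26.3) = 4.473×10^-7 K/W
R_mineral wool = L/(kA) = 0.085/(0.0393×26.3) = 0.08224 K/W
R_total = 0.08224 K/W
Q = ΔT / R_total = 142 / 0.08224

Q ≈ 1730 W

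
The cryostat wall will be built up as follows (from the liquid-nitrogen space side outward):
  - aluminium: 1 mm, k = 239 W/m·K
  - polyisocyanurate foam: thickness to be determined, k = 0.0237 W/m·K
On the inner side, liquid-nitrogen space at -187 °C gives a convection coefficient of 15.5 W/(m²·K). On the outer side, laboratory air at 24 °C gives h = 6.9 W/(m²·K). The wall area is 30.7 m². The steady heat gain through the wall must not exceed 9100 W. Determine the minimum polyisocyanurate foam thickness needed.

L ≈ 11.9 mm

Thermal resistances in series:
R_inner film = 1/(h_i·A) = 1/(15.5×30.7) = 0.002102 K/W
R_aluminium = L/(kA) = 0.001/(239×30.7) = 1.363×10^-7 K/W
R_outer film = 1/(h_o·A) = 1/(6.9×30.7) = 0.004721 K/W
Sum of the known resistances R_other = 0.006822 K/W
Required total resistance R_tot = ΔT/Q_allow = 211/9100 = 0.02319 K/W
R_polyisocyanurate foam = R_tot − R_other = 0.01636 K/W
L = R·k·A = 0.01636×0.0237×30.7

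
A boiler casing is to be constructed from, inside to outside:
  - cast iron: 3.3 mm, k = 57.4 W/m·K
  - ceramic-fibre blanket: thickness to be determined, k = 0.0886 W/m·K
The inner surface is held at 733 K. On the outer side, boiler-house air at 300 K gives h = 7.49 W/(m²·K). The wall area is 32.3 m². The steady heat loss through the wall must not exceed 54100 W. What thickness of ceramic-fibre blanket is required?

Series thermal resistances:
R_cast iron = L/(kA) = 0.0033/(57.4×32.3) = 1.78×10^-6 K/W
R_outer film = 1/(h_o·A) = 1/(7.49×32.3) = 0.004133 K/W
Sum of the known resistances R_other = 0.004135 K/W
Required total resistance R_tot = ΔT/Q_allow = 433/54100 = 0.008004 K/W
R_ceramic-fibre blanket = R_tot − R_other = 0.003868 K/W
L = R·k·A = 0.003868×0.0886×32.3

L ≈ 11.1 mm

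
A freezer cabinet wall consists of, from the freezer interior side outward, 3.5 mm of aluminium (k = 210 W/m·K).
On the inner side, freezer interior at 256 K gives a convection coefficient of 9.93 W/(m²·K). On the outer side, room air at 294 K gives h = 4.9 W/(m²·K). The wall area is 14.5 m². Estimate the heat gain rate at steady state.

Q ≈ 1810 W

Series thermal resistances:
R_inner film = 1/(h_i·A) = 1/(9.93×14.5) = 0.006945 K/W
R_aluminium = L/(kA) = 0.0035/(210×14.5) = 1.149×10^-6 K/W
R_outer film = 1/(h_o·A) = 1/(4.9×14.5) = 0.01407 K/W
R_total = 0.02102 K/W
Q = ΔT / R_total = 38 / 0.02102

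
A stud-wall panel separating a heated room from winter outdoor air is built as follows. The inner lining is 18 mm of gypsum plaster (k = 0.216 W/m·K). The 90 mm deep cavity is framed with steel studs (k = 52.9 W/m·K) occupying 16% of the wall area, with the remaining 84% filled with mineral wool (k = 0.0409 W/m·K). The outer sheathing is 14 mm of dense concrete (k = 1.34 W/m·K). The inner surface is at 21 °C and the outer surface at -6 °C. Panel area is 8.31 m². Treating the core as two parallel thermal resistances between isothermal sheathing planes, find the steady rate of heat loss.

Q ≈ 2150 W

Sheathing layers in series; stud and cavity paths in parallel between them.
R_inner = 0.018/(0.216×8.31) = 0.01003 K/W
R_stud  = 0.09/(52.9×0.16×8.31) = 0.00128 K/W
R_cav   = 0.09/(0.0409×0.84×8.31) = 0.3152 K/W
1/R_core = 1/R_stud + 1/R_cav → R_core = 0.001274 K/W
R_outer = 0.014/(1.34×8.31) = 0.001257 K/W
R_total = 0.01256 K/W
Q = ΔT/R_total = 27/0.01256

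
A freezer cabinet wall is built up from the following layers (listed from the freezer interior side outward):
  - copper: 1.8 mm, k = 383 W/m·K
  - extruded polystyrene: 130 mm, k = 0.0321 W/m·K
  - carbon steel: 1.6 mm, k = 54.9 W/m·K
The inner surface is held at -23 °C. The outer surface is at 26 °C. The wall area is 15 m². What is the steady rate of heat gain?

Series thermal resistances:
R_copper = L/(kA) = 0.0018/(383×15) = 3.133×10^-7 K/W
R_extruded polystyrene = L/(kA) = 0.13/(0.0321×15) = 0.27 K/W
R_carbon steel = L/(kA) = 0.0016/(54.9×15) = 1.943×10^-6 K/W
R_total = 0.27 K/W
Q = ΔT / R_total = 49 / 0.27

Q ≈ 181 W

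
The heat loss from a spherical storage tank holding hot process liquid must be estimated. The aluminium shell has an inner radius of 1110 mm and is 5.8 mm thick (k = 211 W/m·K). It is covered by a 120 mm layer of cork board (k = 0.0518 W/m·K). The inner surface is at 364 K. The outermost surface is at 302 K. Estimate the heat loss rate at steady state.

Q ≈ 464 W

Each spherical layer contributes R = (1/r_i − 1/r_o)/(4πk):
R_aluminium shell = (1/1.11 − 1/1.1158)/(4π×211) = 1.766×10^-6 K/W
R_cork board = (1/1.1158 − 1/1.2358)/(4π×0.0518) = 0.1337 K/W
R_total = 0.1337 K/W
Q = ΔT/R_total = 62/0.1337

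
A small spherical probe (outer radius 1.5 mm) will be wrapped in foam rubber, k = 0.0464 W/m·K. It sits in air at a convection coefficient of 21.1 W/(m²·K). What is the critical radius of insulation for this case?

r_cr ≈ 4.4 mm

For a sphere r_cr = 2k/h = 2×0.0464/21.1
r_cr = 4.4 mm; since the bare radius (1.5 mm) is below r_cr, adding a thin layer of insulation will *increase* heat loss.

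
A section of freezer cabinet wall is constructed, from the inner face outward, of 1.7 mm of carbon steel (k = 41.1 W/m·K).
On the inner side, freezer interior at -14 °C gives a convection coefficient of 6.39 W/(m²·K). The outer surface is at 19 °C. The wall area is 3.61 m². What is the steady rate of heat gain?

Q ≈ 761 W

Treating each layer as a thermal resistance in series:
R_inner film = 1/(h_i·A) = 1/(6.39×3.61) = 0.04335 K/W
R_carbon steel = L/(kA) = 0.0017/(41.1×3.61) = 1.146×10^-5 K/W
R_total = 0.04336 K/W
Q = ΔT / R_total = 33 / 0.04336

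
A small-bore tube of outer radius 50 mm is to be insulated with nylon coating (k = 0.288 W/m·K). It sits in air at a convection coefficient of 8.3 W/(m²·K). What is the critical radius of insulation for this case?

r_cr ≈ 34.7 mm

For a cylinder r_cr = k/h = 0.288/8.3
r_cr = 34.7 mm; since the bare radius (50 mm) is above r_cr, any added insulation will reduce heat loss.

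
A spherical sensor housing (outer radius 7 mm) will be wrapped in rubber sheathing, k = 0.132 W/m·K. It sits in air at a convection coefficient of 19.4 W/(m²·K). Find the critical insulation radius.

r_cr ≈ 13.6 mm

For a sphere r_cr = 2k/h = 2×0.132/19.4
r_cr = 13.6 mm; since the bare radius (7 mm) is below r_cr, adding a thin layer of insulation will *increase* heat loss.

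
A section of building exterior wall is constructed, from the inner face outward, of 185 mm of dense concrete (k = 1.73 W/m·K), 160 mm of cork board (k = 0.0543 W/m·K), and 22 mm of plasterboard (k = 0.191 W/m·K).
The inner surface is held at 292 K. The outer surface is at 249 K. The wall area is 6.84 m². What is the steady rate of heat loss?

Q ≈ 92.8 W

Model the wall as resistances in series:
R_dense concrete = L/(kA) = 0.185/(1.73×6.84) = 0.01563 K/W
R_cork board = L/(kA) = 0.16/(0.0543×6.84) = 0.4308 K/W
R_plasterboard = L/(kA) = 0.022/(0.191×6.84) = 0.01684 K/W
R_total = 0.4633 K/W
Q = ΔT / R_total = 43 / 0.4633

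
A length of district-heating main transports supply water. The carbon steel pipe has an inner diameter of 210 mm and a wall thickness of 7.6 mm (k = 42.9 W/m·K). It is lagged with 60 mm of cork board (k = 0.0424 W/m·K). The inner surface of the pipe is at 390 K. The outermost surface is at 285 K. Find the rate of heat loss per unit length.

Radial resistances (cylindrical: R_cond = ln(r_o/r_i)/(2πkL), R_conv = 1/(h·2πrL)):
R_carbon steel pipe wall = ln(112.6/105)/(2π×42.9×1) = 2.593×10^-4 K/W
R_cork board = ln(172.6/112.6)/(2π×0.0424×1) = 1.603 K/W
R_total = 1.604 K/W
Q = ΔT/R_total = 105/1.604

q′ ≈ 65.5 W/m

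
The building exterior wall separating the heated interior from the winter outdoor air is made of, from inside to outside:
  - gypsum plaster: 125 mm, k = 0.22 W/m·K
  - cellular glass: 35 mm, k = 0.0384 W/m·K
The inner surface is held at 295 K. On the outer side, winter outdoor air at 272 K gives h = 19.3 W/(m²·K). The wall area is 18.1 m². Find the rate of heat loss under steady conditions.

Model the wall as resistances in series:
R_gypsum plaster = L/(kA) = 0.125/(0.22×18.1) = 0.03139 K/W
R_cellular glass = L/(kA) = 0.035/(0.0384×18.1) = 0.05036 K/W
R_outer film = 1/(h_o·A) = 1/(19.3×18.1) = 0.002863 K/W
R_total = 0.08461 K/W
Q = ΔT / R_total = 23 / 0.08461

Q ≈ 272 W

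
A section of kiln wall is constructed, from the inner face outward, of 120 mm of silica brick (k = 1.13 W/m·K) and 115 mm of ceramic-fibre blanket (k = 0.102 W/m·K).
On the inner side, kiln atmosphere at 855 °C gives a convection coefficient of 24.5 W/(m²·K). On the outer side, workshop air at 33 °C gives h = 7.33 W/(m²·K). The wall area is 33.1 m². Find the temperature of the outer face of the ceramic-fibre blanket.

Series thermal resistances:
R_inner film = 1/(h_i·A) = 1/(24.5×33.1) = 0.001233 K/W
R_silica brick = L/(kA) = 0.12/(1.13×33.1) = 0.003208 K/W
R_ceramic-fibre blanket = L/(kA) = 0.115/(0.102×33.1) = 0.03406 K/W
R_outer film = 1/(h_o·A) = 1/(7.33×33.1) = 0.004122 K/W
R_total = 0.04263 K/W;  Q = ΔT/R_total = 822/0.04263 = 19280 W
T_interface = T_inner − Q·ΣR(inner→interface) = 855 − 19300×0.0385

T ≈ 112 °C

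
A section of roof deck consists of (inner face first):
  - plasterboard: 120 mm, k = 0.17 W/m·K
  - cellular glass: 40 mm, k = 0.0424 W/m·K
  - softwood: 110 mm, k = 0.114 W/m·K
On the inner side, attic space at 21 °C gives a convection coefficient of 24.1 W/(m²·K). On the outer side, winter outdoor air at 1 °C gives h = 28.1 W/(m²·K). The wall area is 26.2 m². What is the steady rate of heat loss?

Treating each layer as a thermal resistance in series:
R_inner film = 1/(h_i·A) = 1/(24.1×26.2) = 0.001584 K/W
R_plasterboard = L/(kA) = 0.12/(0.17×26.2) = 0.02694 K/W
R_cellular glass = L/(kA) = 0.04/(0.0424×26.2) = 0.03601 K/W
R_softwood = L/(kA) = 0.11/(0.114×26.2) = 0.03683 K/W
R_outer film = 1/(h_o·A) = 1/(28.1×26.2) = 0.001358 K/W
R_total = 0.1027 K/W
Q = ΔT / R_total = 20 / 0.1027

Q ≈ 195 W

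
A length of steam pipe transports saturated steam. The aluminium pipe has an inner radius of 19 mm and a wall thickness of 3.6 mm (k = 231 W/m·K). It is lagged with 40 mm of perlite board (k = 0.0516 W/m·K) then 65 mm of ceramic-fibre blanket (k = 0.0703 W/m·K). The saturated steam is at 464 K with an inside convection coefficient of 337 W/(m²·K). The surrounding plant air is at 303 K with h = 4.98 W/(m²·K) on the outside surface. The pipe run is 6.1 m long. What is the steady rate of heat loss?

Q ≈ 195 W

Per-layer cylindrical resistances, series-summed:
R_inner film = 1/(h_i·2πr₁L) = 1/(337×2π×0.019×6.1) = 0.004075 K/W
R_aluminium pipe wall = ln(22.6/19)/(2π×231×6.1) = 1.96×10^-5 K/W
R_perlite board = ln(62.6/22.6)/(2π×0.0516×6.1) = 0.5152 K/W
R_ceramic-fibre blanket = ln(127.6/62.6)/(2π×0.0703×6.1) = 0.2643 K/W
R_outer film = 1/(h_o·2πr_oL) = 1/(4.98×2π×0.1276×6.1) = 0.04106 K/W
R_total = 0.8246 K/W
Q = ΔT/R_total = 161/0.8246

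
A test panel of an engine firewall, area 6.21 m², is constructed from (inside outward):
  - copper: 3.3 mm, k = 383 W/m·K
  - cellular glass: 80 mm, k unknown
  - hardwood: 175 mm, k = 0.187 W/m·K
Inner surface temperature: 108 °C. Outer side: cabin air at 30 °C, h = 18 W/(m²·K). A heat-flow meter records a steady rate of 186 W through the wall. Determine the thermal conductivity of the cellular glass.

k ≈ 0.0496 W/(m·K)

Series thermal resistances:
R_copper = L/(kA) = 0.0033/(383×6.21) = 1.387×10^-6 K/W
R_hardwood = L/(kA) = 0.175/(0.187×6.21) = 0.1507 K/W
R_outer film = 1/(h_o·A) = 1/(18×6.21) = 0.008946 K/W
Sum of known resistances R_other = 0.1596 K/W
Total R = ΔT/Q = 78/186 = 0.4194 K/W
R_cellular glass = R_total − R_other = 0.2597 K/W
k = L/(R·A) = 0.08/(0.2597×6.21)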